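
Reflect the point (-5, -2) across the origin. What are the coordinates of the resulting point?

Reflection across origin: (-5, -2) → (5, 2)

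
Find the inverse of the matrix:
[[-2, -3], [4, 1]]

For [[a,b],[c,d]], inverse = (1/det)·[[d,-b],[-c,a]]
det = (-2)(1) - (-3)(4) = -2 - -12 = 10
Inverse = (1/10)·[[1, 3], [-4, -2]]
= [[1/10, 3/10], [-2/5, -1/5]]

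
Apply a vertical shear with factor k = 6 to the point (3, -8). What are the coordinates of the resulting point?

Shear matrix for vertical shear with factor k = 6:
[[1, 0], [6, 1]]
Result: (3, -8) → (3, 10)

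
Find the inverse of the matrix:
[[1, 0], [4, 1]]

For [[a,b],[c,d]], inverse = (1/det)·[[d,-b],[-c,a]]
det = (1)(1) - (0)(4) = 1 - 0 = 1
Inverse = [[1, 0], [-4, 1]]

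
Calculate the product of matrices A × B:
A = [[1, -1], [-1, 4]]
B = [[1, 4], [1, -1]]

Matrix multiplication:
C[0][0] = 1×1 + -1×1 = 0
C[0][1] = 1×4 + -1×-1 = 5
C[1][0] = -1×1 + 4×1 = 3
C[1][1] = -1×4 + 4×-1 = -8
Result: [[0, 5], [3, -8]]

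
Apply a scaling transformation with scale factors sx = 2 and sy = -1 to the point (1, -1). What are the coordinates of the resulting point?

Scaling matrix:
[[2, 0], [0, -1]]
Result: (1 × 2, -1 × -1) = (2, 1)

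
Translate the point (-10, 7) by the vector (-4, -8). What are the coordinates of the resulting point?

Translation by (-4, -8) (homogeneous matrix [[1, 0, -4], [0, 1, -8], [0, 0, 1]]):
x' = -10 + -4 = -14
y' = 7 + -8 = -1
Result: (-14, -1)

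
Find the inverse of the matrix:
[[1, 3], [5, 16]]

For [[a,b],[c,d]], inverse = (1/det)·[[d,-b],[-c,a]]
det = (1)(16) - (3)(5) = 16 - 15 = 1
Inverse = [[16, -3], [-5, 1]]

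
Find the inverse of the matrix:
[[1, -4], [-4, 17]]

For [[a,b],[c,d]], inverse = (1/det)·[[d,-b],[-c,a]]
det = (1)(17) - (-4)(-4) = 17 - 16 = 1
Inverse = [[17, 4], [4, 1]]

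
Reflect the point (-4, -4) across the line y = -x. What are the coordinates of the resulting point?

Reflection across line y = -x: (-4, -4) → (4, 4)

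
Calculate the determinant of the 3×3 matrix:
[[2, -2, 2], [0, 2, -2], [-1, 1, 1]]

Expansion along first row:
det = 2·det([[2,-2],[1,1]]) - -2·det([[0,-2],[-1,1]]) + 2·det([[0,2],[-1,1]])
    = 2·(2·1 - -2·1) - -2·(0·1 - -2·-1) + 2·(0·1 - 2·-1)
    = 2·4 - -2·-2 + 2·2
    = 8 + -4 + 4 = 8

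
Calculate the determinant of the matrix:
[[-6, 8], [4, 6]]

For a 2×2 matrix [[a, b], [c, d]], det = ad - bc
det = (-6)(6) - (8)(4) = -36 - 32 = -68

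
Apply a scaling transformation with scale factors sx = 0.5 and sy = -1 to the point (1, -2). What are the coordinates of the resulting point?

Scaling matrix:
[[0.50, 0], [0, -1]]
Result: (1 × 0.5, -2 × -1) = (0.5, 2)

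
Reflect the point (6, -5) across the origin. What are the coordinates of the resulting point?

Reflection across origin: (6, -5) → (-6, 5)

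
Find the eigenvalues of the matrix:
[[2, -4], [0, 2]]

Characteristic equation: det(A - λI) = 0
λ² - (trace)λ + (det) = 0
trace = 2 + 2 = 4, det = (2)(2) - (-4)(0) = 4
λ² - (4)λ + (4) = 0
λ = (4 ± √((4)² - 4·(4))) / 2 = (4 ± √0) / 2
Solving: λ = 2, 2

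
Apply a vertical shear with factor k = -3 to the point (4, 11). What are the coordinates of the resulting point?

Shear matrix for vertical shear with factor k = -3:
[[1, 0], [-3, 1]]
Result: (4, 11) → (4, -1)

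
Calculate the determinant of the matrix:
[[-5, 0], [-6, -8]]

For a 2×2 matrix [[a, b], [c, d]], det = ad - bc
det = (-5)(-8) - (0)(-6) = 40 - 0 = 40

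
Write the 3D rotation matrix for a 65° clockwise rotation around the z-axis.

Rotation matrix for clockwise 65° around z-axis:
A clockwise rotation by 65° is a counterclockwise rotation by -65°.
cos(-65°) = 0.4226, sin(-65°) = -0.9063
Result: [[0.4226, 0.9063, 0], [-0.9063, 0.4226, 0], [0, 0, 1]]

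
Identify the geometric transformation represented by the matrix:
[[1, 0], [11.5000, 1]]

This matrix represents: vertical shear with factor 11.5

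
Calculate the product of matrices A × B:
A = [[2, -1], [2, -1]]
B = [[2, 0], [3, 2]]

Matrix multiplication:
C[0][0] = 2×2 + -1×3 = 1
C[0][1] = 2×0 + -1×2 = -2
C[1][0] = 2×2 + -1×3 = 1
C[1][1] = 2×0 + -1×2 = -2
Result: [[1, -2], [1, -2]]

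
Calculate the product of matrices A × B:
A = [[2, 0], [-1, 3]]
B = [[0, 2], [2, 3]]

Matrix multiplication:
C[0][0] = 2×0 + 0×2 = 0
C[0][1] = 2×2 + 0×3 = 4
C[1][0] = -1×0 + 3×2 = 6
C[1][1] = -1×2 + 3×3 = 7
Result: [[0, 4], [6, 7]]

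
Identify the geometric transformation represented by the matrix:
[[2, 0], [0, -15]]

This matrix represents: non-uniform scaling by sx = 2, sy = -15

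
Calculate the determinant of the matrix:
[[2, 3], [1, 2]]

For a 2×2 matrix [[a, b], [c, d]], det = ad - bc
det = (2)(2) - (3)(1) = 4 - 3 = 1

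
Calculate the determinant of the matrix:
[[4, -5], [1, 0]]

For a 2×2 matrix [[a, b], [c, d]], det = ad - bc
det = (4)(0) - (-5)(1) = 0 - -5 = 5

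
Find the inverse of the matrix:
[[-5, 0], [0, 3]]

For [[a,b],[c,d]], inverse = (1/det)·[[d,-b],[-c,a]]
det = (-5)(3) - (0)(0) = -15 - 0 = -15
Inverse = (1/-15)·[[3, 0], [0, -5]]
= [[-1/5, 0], [0, 1/3]]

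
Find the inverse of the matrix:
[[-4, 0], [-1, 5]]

For [[a,b],[c,d]], inverse = (1/det)·[[d,-b],[-c,a]]
det = (-4)(5) - (0)(-1) = -20 - 0 = -20
Inverse = (1/-20)·[[5, 0], [1, -4]]
= [[-1/4, 0], [-1/20, 1/5]]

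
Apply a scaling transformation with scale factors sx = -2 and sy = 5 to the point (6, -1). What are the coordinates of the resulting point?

Scaling matrix:
[[-2, 0], [0, 5]]
Result: (6 × -2, -1 × 5) = (-12, -5)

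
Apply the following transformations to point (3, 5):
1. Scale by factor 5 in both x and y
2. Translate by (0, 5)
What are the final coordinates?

Step 1: Scale (3, 5) by 5 → (15, 25)
Step 2: Translate by (0, 5) → (15, 30)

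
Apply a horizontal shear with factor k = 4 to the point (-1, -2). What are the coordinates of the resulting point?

Shear matrix for horizontal shear with factor k = 4:
[[1, 4], [0, 1]]
Result: (-1, -2) → (-9, -2)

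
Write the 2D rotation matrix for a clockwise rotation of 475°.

Rotation matrix formula: [[cos θ, -sin θ], [sin θ, cos θ]]
A clockwise rotation by 475° is equivalent to a counterclockwise rotation by -475°.
For θ = -475°:
cos(-475°) = -0.4226
sin(-475°) = -0.9063
Result: [[-0.4226, 0.9063], [-0.9063, -0.4226]]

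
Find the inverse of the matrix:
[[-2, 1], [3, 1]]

For [[a,b],[c,d]], inverse = (1/det)·[[d,-b],[-c,a]]
det = (-2)(1) - (1)(3) = -2 - 3 = -5
Inverse = (1/-5)·[[1, -1], [-3, -2]]
= [[-1/5, 1/5], [3/5, 2/5]]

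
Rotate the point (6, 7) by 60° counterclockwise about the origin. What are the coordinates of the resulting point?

Rotation matrix for 60°: [[cos 60°, -sin 60°], [sin 60°, cos 60°]] ≈ [[0.500000, -0.866025], [0.866025, 0.500000]]
[[0.500000, -0.866025], [0.866025, 0.500000]] × [6, 7]ᵀ ≈ [-3.0622, 8.6962]ᵀ
Result: (-3.0622, 8.6962)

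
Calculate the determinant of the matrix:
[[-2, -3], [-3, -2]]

For a 2×2 matrix [[a, b], [c, d]], det = ad - bc
det = (-2)(-2) - (-3)(-3) = 4 - 9 = -5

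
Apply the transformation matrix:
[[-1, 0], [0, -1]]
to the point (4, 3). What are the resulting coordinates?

Matrix multiplication:
[[-1, 0], [0, -1]] × [4, 3]ᵀ
= [(-1)(4) + (0)(3), (0)(4) + (-1)(3)]ᵀ
= [-4, -3]ᵀ
Result: (-4, -3)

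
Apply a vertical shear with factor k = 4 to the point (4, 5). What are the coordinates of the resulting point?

Shear matrix for vertical shear with factor k = 4:
[[1, 0], [4, 1]]
Result: (4, 5) → (4, 21)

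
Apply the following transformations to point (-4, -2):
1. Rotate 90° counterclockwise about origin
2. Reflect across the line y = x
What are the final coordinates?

Step 1: Rotate 90° → (2, -4)
Step 2: Reflect across line y = x → (-4, 2)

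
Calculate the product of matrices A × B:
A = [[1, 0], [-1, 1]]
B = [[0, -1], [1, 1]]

Matrix multiplication:
C[0][0] = 1×0 + 0×1 = 0
C[0][1] = 1×-1 + 0×1 = -1
C[1][0] = -1×0 + 1×1 = 1
C[1][1] = -1×-1 + 1×1 = 2
Result: [[0, -1], [1, 2]]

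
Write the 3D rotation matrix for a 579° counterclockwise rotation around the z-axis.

Rotation matrix for counterclockwise 579° around z-axis:
cos(579°) = -0.7771, sin(579°) = -0.6293
Result: [[-0.7771, 0.6293, 0], [-0.6293, -0.7771, 0], [0, 0, 1]]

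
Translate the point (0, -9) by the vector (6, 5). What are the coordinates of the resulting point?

Translation by (6, 5) (homogeneous matrix [[1, 0, 6], [0, 1, 5], [0, 0, 1]]):
x' = 0 + 6 = 6
y' = -9 + 5 = -4
Result: (6, -4)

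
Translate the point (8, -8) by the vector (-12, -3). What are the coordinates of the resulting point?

Translation by (-12, -3) (homogeneous matrix [[1, 0, -12], [0, 1, -3], [0, 0, 1]]):
x' = 8 + -12 = -4
y' = -8 + -3 = -11
Result: (-4, -11)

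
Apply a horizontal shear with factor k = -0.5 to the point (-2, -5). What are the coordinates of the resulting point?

Shear matrix for horizontal shear with factor k = -0.5:
[[1, -0.50], [0, 1]]
Result: (-2, -5) → (0.5, -5)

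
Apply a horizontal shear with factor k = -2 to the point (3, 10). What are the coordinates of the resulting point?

Shear matrix for horizontal shear with factor k = -2:
[[1, -2], [0, 1]]
Result: (3, 10) → (-17, 10)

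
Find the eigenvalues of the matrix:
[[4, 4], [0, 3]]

Characteristic equation: det(A - λI) = 0
λ² - (trace)λ + (det) = 0
trace = 4 + 3 = 7, det = (4)(3) - (4)(0) = 12
λ² - (7)λ + (12) = 0
λ = (7 ± √((7)² - 4·(12))) / 2 = (7 ± √1) / 2
Solving: λ = 3, 4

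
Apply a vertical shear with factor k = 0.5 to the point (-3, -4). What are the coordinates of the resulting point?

Shear matrix for vertical shear with factor k = 0.5:
[[1, 0], [0.50, 1]]
Result: (-3, -4) → (-3, -5.5)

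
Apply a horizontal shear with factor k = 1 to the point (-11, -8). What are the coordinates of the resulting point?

Shear matrix for horizontal shear with factor k = 1:
[[1, 1], [0, 1]]
Result: (-11, -8) → (-19, -8)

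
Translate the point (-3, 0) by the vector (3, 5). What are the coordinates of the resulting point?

Translation by (3, 5) (homogeneous matrix [[1, 0, 3], [0, 1, 5], [0, 0, 1]]):
x' = -3 + 3 = 0
y' = 0 + 5 = 5
Result: (0, 5)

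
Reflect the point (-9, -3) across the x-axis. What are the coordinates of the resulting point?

Reflection across x-axis: (-9, -3) → (-9, 3)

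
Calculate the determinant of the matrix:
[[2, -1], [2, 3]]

For a 2×2 matrix [[a, b], [c, d]], det = ad - bc
det = (2)(3) - (-1)(2) = 6 - -2 = 8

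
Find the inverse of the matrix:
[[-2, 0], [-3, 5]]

For [[a,b],[c,d]], inverse = (1/det)·[[d,-b],[-c,a]]
det = (-2)(5) - (0)(-3) = -10 - 0 = -10
Inverse = (1/-10)·[[5, 0], [3, -2]]
= [[-1/2, 0], [-3/10, 1/5]]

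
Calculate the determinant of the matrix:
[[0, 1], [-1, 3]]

For a 2×2 matrix [[a, b], [c, d]], det = ad - bc
det = (0)(3) - (1)(-1) = 0 - -1 = 1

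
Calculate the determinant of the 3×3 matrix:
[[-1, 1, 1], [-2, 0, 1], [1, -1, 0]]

Expansion along first row:
det = -1·det([[0,1],[-1,0]]) - 1·det([[-2,1],[1,0]]) + 1·det([[-2,0],[1,-1]])
    = -1·(0·0 - 1·-1) - 1·(-2·0 - 1·1) + 1·(-2·-1 - 0·1)
    = -1·1 - 1·-1 + 1·2
    = -1 + 1 + 2 = 2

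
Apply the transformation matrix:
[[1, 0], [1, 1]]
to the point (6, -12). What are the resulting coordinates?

Matrix multiplication:
[[1, 0], [1, 1]] × [6, -12]ᵀ
= [(1)(6) + (0)(-12), (1)(6) + (1)(-12)]ᵀ
= [6, -6]ᵀ
Result: (6, -6)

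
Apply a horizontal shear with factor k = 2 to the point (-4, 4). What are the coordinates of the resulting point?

Shear matrix for horizontal shear with factor k = 2:
[[1, 2], [0, 1]]
Result: (-4, 4) → (4, 4)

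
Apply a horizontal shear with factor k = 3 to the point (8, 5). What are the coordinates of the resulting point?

Shear matrix for horizontal shear with factor k = 3:
[[1, 3], [0, 1]]
Result: (8, 5) → (23, 5)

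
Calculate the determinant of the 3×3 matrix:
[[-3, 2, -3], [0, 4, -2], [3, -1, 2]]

Expansion along first row:
det = -3·det([[4,-2],[-1,2]]) - 2·det([[0,-2],[3,2]]) + -3·det([[0,4],[3,-1]])
    = -3·(4·2 - -2·-1) - 2·(0·2 - -2·3) + -3·(0·-1 - 4·3)
    = -3·6 - 2·6 + -3·-12
    = -18 + -12 + 36 = 6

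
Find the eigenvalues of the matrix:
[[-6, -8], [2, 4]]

Characteristic equation: det(A - λI) = 0
λ² - (trace)λ + (det) = 0
trace = -6 + 4 = -2, det = (-6)(4) - (-8)(2) = -8
λ² - (-2)λ + (-8) = 0
λ = (-2 ± √((-2)² - 4·(-8))) / 2 = (-2 ± √36) / 2
Solving: λ = -4, 2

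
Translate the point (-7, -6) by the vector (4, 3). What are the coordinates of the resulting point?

Translation by (4, 3) (homogeneous matrix [[1, 0, 4], [0, 1, 3], [0, 0, 1]]):
x' = -7 + 4 = -3
y' = -6 + 3 = -3
Result: (-3, -3)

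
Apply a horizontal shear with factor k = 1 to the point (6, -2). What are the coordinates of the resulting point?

Shear matrix for horizontal shear with factor k = 1:
[[1, 1], [0, 1]]
Result: (6, -2) → (4, -2)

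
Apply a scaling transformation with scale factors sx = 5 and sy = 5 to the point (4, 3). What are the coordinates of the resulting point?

Scaling matrix:
[[5, 0], [0, 5]]
Result: (4 × 5, 3 × 5) = (20, 15)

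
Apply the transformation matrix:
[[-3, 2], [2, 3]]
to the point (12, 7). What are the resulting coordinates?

Matrix multiplication:
[[-3, 2], [2, 3]] × [12, 7]ᵀ
= [(-3)(12) + (2)(7), (2)(12) + (3)(7)]ᵀ
= [-22, 45]ᵀ
Result: (-22, 45)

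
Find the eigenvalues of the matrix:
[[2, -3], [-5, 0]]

Characteristic equation: det(A - λI) = 0
λ² - (trace)λ + (det) = 0
trace = 2 + 0 = 2, det = (2)(0) - (-3)(-5) = -15
λ² - (2)λ + (-15) = 0
λ = (2 ± √((2)² - 4·(-15))) / 2 = (2 ± √64) / 2
Solving: λ = -3, 5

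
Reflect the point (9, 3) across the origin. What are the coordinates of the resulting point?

Reflection across origin: (9, 3) → (-9, -3)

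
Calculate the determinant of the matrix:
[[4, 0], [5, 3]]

For a 2×2 matrix [[a, b], [c, d]], det = ad - bc
det = (4)(3) - (0)(5) = 12 - 0 = 12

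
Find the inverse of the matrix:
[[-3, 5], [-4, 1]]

For [[a,b],[c,d]], inverse = (1/det)·[[d,-b],[-c,a]]
det = (-3)(1) - (5)(-4) = -3 - -20 = 17
Inverse = (1/17)·[[1, -5], [4, -3]]
= [[1/17, -5/17], [4/17, -3/17]]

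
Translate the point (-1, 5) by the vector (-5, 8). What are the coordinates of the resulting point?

Translation by (-5, 8) (homogeneous matrix [[1, 0, -5], [0, 1, 8], [0, 0, 1]]):
x' = -1 + -5 = -6
y' = 5 + 8 = 13
Result: (-6, 13)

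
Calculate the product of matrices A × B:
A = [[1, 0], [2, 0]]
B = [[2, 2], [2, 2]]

Matrix multiplication:
C[0][0] = 1×2 + 0×2 = 2
C[0][1] = 1×2 + 0×2 = 2
C[1][0] = 2×2 + 0×2 = 4
C[1][1] = 2×2 + 0×2 = 4
Result: [[2, 2], [4, 4]]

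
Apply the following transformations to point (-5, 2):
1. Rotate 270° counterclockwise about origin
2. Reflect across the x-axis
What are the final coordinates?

Step 1: Rotate 270° → (2, 5)
Step 2: Reflect across x-axis → (2, -5)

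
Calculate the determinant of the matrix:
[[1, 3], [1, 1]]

For a 2×2 matrix [[a, b], [c, d]], det = ad - bc
det = (1)(1) - (3)(1) = 1 - 3 = -2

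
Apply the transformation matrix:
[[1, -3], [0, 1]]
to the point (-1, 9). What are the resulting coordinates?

Matrix multiplication:
[[1, -3], [0, 1]] × [-1, 9]ᵀ
= [(1)(-1) + (-3)(9), (0)(-1) + (1)(9)]ᵀ
= [-28, 9]ᵀ
Result: (-28, 9)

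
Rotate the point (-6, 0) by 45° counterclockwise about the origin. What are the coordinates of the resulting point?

Rotation matrix for 45°: [[cos 45°, -sin 45°], [sin 45°, cos 45°]] ≈ [[0.707107, -0.707107], [0.707107, 0.707107]]
[[0.707107, -0.707107], [0.707107, 0.707107]] × [-6, 0]ᵀ ≈ [-4.2426, -4.2426]ᵀ
Result: (-4.2426, -4.2426)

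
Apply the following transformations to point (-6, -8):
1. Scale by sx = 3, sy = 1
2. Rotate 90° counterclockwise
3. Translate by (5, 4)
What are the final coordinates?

Step 1: Scale → (-18, -8)
Step 2: Rotate 90° → (8, -18)
Step 3: Translate → (13, -14)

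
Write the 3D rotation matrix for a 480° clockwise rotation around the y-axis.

Rotation matrix for clockwise 480° around y-axis:
A clockwise rotation by 480° is a counterclockwise rotation by -480°.
cos(-480°) = -1/2, sin(-480°) = -√3/2
Result: [[-1/2, 0, -√3/2], [0, 1, 0], [√3/2, 0, -1/2]]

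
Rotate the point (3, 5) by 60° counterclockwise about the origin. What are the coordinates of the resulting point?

Rotation matrix for 60°: [[cos 60°, -sin 60°], [sin 60°, cos 60°]] ≈ [[0.500000, -0.866025], [0.866025, 0.500000]]
[[0.500000, -0.866025], [0.866025, 0.500000]] × [3, 5]ᵀ ≈ [-2.8301, 5.0981]ᵀ
Result: (-2.8301, 5.0981)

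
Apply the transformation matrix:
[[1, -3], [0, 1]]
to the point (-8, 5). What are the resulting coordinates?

Matrix multiplication:
[[1, -3], [0, 1]] × [-8, 5]ᵀ
= [(1)(-8) + (-3)(5), (0)(-8) + (1)(5)]ᵀ
= [-23, 5]ᵀ
Result: (-23, 5)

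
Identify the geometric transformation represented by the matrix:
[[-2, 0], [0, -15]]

This matrix represents: non-uniform scaling by sx = -2, sy = -15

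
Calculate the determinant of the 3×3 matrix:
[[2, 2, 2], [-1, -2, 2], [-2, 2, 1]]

Expansion along first row:
det = 2·det([[-2,2],[2,1]]) - 2·det([[-1,2],[-2,1]]) + 2·det([[-1,-2],[-2,2]])
    = 2·(-2·1 - 2·2) - 2·(-1·1 - 2·-2) + 2·(-1·2 - -2·-2)
    = 2·-6 - 2·3 + 2·-6
    = -12 + -6 + -12 = -30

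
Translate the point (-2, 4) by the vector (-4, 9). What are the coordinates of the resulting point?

Translation by (-4, 9) (homogeneous matrix [[1, 0, -4], [0, 1, 9], [0, 0, 1]]):
x' = -2 + -4 = -6
y' = 4 + 9 = 13
Result: (-6, 13)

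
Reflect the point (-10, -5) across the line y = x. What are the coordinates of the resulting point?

Reflection across line y = x: (-10, -5) → (-5, -10)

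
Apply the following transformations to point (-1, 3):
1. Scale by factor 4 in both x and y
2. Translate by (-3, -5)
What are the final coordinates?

Step 1: Scale (-1, 3) by 4 → (-4, 12)
Step 2: Translate by (-3, -5) → (-7, 7)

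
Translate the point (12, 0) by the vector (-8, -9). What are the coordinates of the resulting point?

Translation by (-8, -9) (homogeneous matrix [[1, 0, -8], [0, 1, -9], [0, 0, 1]]):
x' = 12 + -8 = 4
y' = 0 + -9 = -9
Result: (4, -9)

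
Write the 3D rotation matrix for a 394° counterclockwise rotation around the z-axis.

Rotation matrix for counterclockwise 394° around z-axis:
cos(394°) = 0.8290, sin(394°) = 0.5592
Result: [[0.8290, -0.5592, 0], [0.5592, 0.8290, 0], [0, 0, 1]]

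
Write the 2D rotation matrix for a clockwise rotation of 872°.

Rotation matrix formula: [[cos θ, -sin θ], [sin θ, cos θ]]
A clockwise rotation by 872° is equivalent to a counterclockwise rotation by -872°.
For θ = -872°:
cos(-872°) = -0.8829
sin(-872°) = -0.4695
Result: [[-0.8829, 0.4695], [-0.4695, -0.8829]]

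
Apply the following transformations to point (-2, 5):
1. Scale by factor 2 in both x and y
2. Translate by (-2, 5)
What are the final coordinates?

Step 1: Scale (-2, 5) by 2 → (-4, 10)
Step 2: Translate by (-2, 5) → (-6, 15)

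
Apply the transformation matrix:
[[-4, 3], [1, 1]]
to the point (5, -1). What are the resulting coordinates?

Matrix multiplication:
[[-4, 3], [1, 1]] × [5, -1]ᵀ
= [(-4)(5) + (3)(-1), (1)(5) + (1)(-1)]ᵀ
= [-23, 4]ᵀ
Result: (-23, 4)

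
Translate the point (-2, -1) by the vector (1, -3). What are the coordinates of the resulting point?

Translation by (1, -3) (homogeneous matrix [[1, 0, 1], [0, 1, -3], [0, 0, 1]]):
x' = -2 + 1 = -1
y' = -1 + -3 = -4
Result: (-1, -4)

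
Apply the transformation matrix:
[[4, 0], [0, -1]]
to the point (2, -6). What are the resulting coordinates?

Matrix multiplication:
[[4, 0], [0, -1]] × [2, -6]ᵀ
= [(4)(2) + (0)(-6), (0)(2) + (-1)(-6)]ᵀ
= [8, 6]ᵀ
Result: (8, 6)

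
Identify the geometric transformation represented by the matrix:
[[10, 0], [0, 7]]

This matrix represents: non-uniform scaling by sx = 10, sy = 7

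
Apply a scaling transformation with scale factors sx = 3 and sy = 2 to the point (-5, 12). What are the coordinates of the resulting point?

Scaling matrix:
[[3, 0], [0, 2]]
Result: (-5 × 3, 12 × 2) = (-15, 24)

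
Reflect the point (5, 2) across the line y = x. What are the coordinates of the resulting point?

Reflection across line y = x: (5, 2) → (2, 5)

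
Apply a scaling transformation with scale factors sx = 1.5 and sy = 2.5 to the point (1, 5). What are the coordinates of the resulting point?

Scaling matrix:
[[1.50, 0], [0, 2.50]]
Result: (1 × 1.5, 5 × 2.5) = (1.5, 12.5)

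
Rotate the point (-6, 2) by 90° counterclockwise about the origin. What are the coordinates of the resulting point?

Rotation matrix for 90°: [[cos 90°, -sin 90°], [sin 90°, cos 90°]] = [[0, -1], [1, 0]]
[[0, -1], [1, 0]] × [-6, 2]ᵀ = [-2, -6]ᵀ
Result: (-2, -6)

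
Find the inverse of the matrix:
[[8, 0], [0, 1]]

For [[a,b],[c,d]], inverse = (1/det)·[[d,-b],[-c,a]]
det = (8)(1) - (0)(0) = 8 - 0 = 8
Inverse = (1/8)·[[1, 0], [0, 8]]
= [[1/8, 0], [0, 1]]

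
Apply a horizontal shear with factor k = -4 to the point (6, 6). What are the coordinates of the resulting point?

Shear matrix for horizontal shear with factor k = -4:
[[1, -4], [0, 1]]
Result: (6, 6) → (-18, 6)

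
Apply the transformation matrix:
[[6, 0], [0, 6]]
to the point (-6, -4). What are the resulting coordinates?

Matrix multiplication:
[[6, 0], [0, 6]] × [-6, -4]ᵀ
= [(6)(-6) + (0)(-4), (0)(-6) + (6)(-4)]ᵀ
= [-36, -24]ᵀ
Result: (-36, -24)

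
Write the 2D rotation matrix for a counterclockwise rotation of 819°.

Rotation matrix formula: [[cos θ, -sin θ], [sin θ, cos θ]]
For θ = 819°:
cos(819°) = -0.1564
sin(819°) = 0.9877
Result: [[-0.1564, -0.9877], [0.9877, -0.1564]]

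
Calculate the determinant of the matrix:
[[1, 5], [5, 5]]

For a 2×2 matrix [[a, b], [c, d]], det = ad - bc
det = (1)(5) - (5)(5) = 5 - 25 = -20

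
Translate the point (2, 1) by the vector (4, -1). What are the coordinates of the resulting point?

Translation by (4, -1) (homogeneous matrix [[1, 0, 4], [0, 1, -1], [0, 0, 1]]):
x' = 2 + 4 = 6
y' = 1 + -1 = 0
Result: (6, 0)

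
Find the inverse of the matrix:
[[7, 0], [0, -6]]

For [[a,b],[c,d]], inverse = (1/det)·[[d,-b],[-c,a]]
det = (7)(-6) - (0)(0) = -42 - 0 = -42
Inverse = (1/-42)·[[-6, 0], [0, 7]]
= [[1/7, 0], [0, -1/6]]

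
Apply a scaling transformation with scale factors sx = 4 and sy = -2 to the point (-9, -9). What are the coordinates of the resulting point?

Scaling matrix:
[[4, 0], [0, -2]]
Result: (-9 × 4, -9 × -2) = (-36, 18)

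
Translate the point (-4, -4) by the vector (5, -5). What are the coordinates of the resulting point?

Translation by (5, -5) (homogeneous matrix [[1, 0, 5], [0, 1, -5], [0, 0, 1]]):
x' = -4 + 5 = 1
y' = -4 + -5 = -9
Result: (1, -9)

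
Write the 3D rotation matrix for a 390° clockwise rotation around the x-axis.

Rotation matrix for clockwise 390° around x-axis:
A clockwise rotation by 390° is a counterclockwise rotation by -390°.
cos(-390°) = √3/2, sin(-390°) = -1/2
Result: [[1, 0, 0], [0, √3/2, 1/2], [0, -1/2, √3/2]]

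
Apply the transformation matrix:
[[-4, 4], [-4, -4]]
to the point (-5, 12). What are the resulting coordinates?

Matrix multiplication:
[[-4, 4], [-4, -4]] × [-5, 12]ᵀ
= [(-4)(-5) + (4)(12), (-4)(-5) + (-4)(12)]ᵀ
= [68, -28]ᵀ
Result: (68, -28)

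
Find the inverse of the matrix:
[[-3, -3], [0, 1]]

For [[a,b],[c,d]], inverse = (1/det)·[[d,-b],[-c,a]]
det = (-3)(1) - (-3)(0) = -3 - 0 = -3
Inverse = (1/-3)·[[1, 3], [0, -3]]
= [[-1/3, -1], [0, 1]]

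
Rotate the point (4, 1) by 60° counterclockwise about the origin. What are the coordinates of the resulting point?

Rotation matrix for 60°: [[cos 60°, -sin 60°], [sin 60°, cos 60°]] ≈ [[0.500000, -0.866025], [0.866025, 0.500000]]
[[0.500000, -0.866025], [0.866025, 0.500000]] × [4, 1]ᵀ ≈ [1.1340, 3.9641]ᵀ
Result: (1.1340, 3.9641)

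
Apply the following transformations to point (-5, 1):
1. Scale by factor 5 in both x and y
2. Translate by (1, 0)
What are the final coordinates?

Step 1: Scale (-5, 1) by 5 → (-25, 5)
Step 2: Translate by (1, 0) → (-24, 5)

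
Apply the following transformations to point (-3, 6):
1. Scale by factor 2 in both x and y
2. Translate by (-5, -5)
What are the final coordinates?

Step 1: Scale (-3, 6) by 2 → (-6, 12)
Step 2: Translate by (-5, -5) → (-11, 7)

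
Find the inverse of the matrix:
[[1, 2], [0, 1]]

For [[a,b],[c,d]], inverse = (1/det)·[[d,-b],[-c,a]]
det = (1)(1) - (2)(0) = 1 - 0 = 1
Inverse = [[1, -2], [0, 1]]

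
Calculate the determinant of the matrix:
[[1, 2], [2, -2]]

For a 2×2 matrix [[a, b], [c, d]], det = ad - bc
det = (1)(-2) - (2)(2) = -2 - 4 = -6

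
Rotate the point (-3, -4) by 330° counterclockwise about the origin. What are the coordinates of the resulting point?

Rotation matrix for 330°: [[cos 330°, -sin 330°], [sin 330°, cos 330°]] ≈ [[0.866025, 0.500000], [-0.500000, 0.866025]]
[[0.866025, 0.500000], [-0.500000, 0.866025]] × [-3, -4]ᵀ ≈ [-4.5981, -1.9641]ᵀ
Result: (-4.5981, -1.9641)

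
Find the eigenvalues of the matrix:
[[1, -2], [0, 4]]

Characteristic equation: det(A - λI) = 0
λ² - (trace)λ + (det) = 0
trace = 1 + 4 = 5, det = (1)(4) - (-2)(0) = 4
λ² - (5)λ + (4) = 0
λ = (5 ± √((5)² - 4·(4))) / 2 = (5 ± √9) / 2
Solving: λ = 1, 4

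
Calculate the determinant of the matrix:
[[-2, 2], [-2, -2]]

For a 2×2 matrix [[a, b], [c, d]], det = ad - bc
det = (-2)(-2) - (2)(-2) = 4 - -4 = 8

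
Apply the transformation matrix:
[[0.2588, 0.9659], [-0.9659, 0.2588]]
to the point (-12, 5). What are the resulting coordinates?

Matrix multiplication:
[[0.2588, 0.9659], [-0.9659, 0.2588]] × [-12, 5]ᵀ
= [(0.2588)(-12) + (0.9659)(5), (-0.9659)(-12) + (0.2588)(5)]ᵀ
= [1.7239, 12.8848]ᵀ
Result: (1.7239, 12.8848)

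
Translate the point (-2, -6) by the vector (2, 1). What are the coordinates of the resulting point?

Translation by (2, 1) (homogeneous matrix [[1, 0, 2], [0, 1, 1], [0, 0, 1]]):
x' = -2 + 2 = 0
y' = -6 + 1 = -5
Result: (0, -5)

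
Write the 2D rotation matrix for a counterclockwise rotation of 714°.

Rotation matrix formula: [[cos θ, -sin θ], [sin θ, cos θ]]
For θ = 714°:
cos(714°) = 0.9945
sin(714°) = -0.1045
Result: [[0.9945, 0.1045], [-0.1045, 0.9945]]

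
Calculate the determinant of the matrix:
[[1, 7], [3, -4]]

For a 2×2 matrix [[a, b], [c, d]], det = ad - bc
det = (1)(-4) - (7)(3) = -4 - 21 = -25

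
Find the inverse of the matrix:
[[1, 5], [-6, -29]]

For [[a,b],[c,d]], inverse = (1/det)·[[d,-b],[-c,a]]
det = (1)(-29) - (5)(-6) = -29 - -30 = 1
Inverse = [[-29, -5], [6, 1]]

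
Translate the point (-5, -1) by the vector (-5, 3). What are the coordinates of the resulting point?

Translation by (-5, 3) (homogeneous matrix [[1, 0, -5], [0, 1, 3], [0, 0, 1]]):
x' = -5 + -5 = -10
y' = -1 + 3 = 2
Result: (-10, 2)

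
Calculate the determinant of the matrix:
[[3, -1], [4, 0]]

For a 2×2 matrix [[a, b], [c, d]], det = ad - bc
det = (3)(0) - (-1)(4) = 0 - -4 = 4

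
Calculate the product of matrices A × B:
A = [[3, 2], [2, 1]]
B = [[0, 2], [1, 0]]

Matrix multiplication:
C[0][0] = 3×0 + 2×1 = 2
C[0][1] = 3×2 + 2×0 = 6
C[1][0] = 2×0 + 1×1 = 1
C[1][1] = 2×2 + 1×0 = 4
Result: [[2, 6], [1, 4]]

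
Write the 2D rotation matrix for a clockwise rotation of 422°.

Rotation matrix formula: [[cos θ, -sin θ], [sin θ, cos θ]]
A clockwise rotation by 422° is equivalent to a counterclockwise rotation by -422°.
For θ = -422°:
cos(-422°) = 0.4695
sin(-422°) = -0.8829
Result: [[0.4695, 0.8829], [-0.8829, 0.4695]]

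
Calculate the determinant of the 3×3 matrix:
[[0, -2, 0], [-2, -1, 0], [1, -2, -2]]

Expansion along first row:
det = 0·det([[-1,0],[-2,-2]]) - -2·det([[-2,0],[1,-2]]) + 0·det([[-2,-1],[1,-2]])
    = 0·(-1·-2 - 0·-2) - -2·(-2·-2 - 0·1) + 0·(-2·-2 - -1·1)
    = 0·2 - -2·4 + 0·5
    = 0 + 8 + 0 = 8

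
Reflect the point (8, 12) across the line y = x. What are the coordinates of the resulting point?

Reflection across line y = x: (8, 12) → (12, 8)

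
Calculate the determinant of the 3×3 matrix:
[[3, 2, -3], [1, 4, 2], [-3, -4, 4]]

Expansion along first row:
det = 3·det([[4,2],[-4,4]]) - 2·det([[1,2],[-3,4]]) + -3·det([[1,4],[-3,-4]])
    = 3·(4·4 - 2·-4) - 2·(1·4 - 2·-3) + -3·(1·-4 - 4·-3)
    = 3·24 - 2·10 + -3·8
    = 72 + -20 + -24 = 28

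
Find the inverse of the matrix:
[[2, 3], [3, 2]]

For [[a,b],[c,d]], inverse = (1/det)·[[d,-b],[-c,a]]
det = (2)(2) - (3)(3) = 4 - 9 = -5
Inverse = (1/-5)·[[2, -3], [-3, 2]]
= [[-2/5, 3/5], [3/5, -2/5]]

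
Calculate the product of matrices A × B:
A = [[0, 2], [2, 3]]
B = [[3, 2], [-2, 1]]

Matrix multiplication:
C[0][0] = 0×3 + 2×-2 = -4
C[0][1] = 0×2 + 2×1 = 2
C[1][0] = 2×3 + 3×-2 = 0
C[1][1] = 2×2 + 3×1 = 7
Result: [[-4, 2], [0, 7]]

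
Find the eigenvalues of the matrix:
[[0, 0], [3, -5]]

Characteristic equation: det(A - λI) = 0
λ² - (trace)λ + (det) = 0
trace = 0 + -5 = -5, det = (0)(-5) - (0)(3) = 0
λ² - (-5)λ + (0) = 0
λ = (-5 ± √((-5)² - 4·(0))) / 2 = (-5 ± √25) / 2
Solving: λ = -5, 0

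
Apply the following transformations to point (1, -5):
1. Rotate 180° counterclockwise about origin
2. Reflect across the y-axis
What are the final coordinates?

Step 1: Rotate 180° → (-1, 5)
Step 2: Reflect across y-axis → (1, 5)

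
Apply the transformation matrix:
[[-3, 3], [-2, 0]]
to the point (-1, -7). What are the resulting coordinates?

Matrix multiplication:
[[-3, 3], [-2, 0]] × [-1, -7]ᵀ
= [(-3)(-1) + (3)(-7), (-2)(-1) + (0)(-7)]ᵀ
= [-18, 2]ᵀ
Result: (-18, 2)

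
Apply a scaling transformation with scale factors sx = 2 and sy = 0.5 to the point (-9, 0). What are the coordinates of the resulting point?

Scaling matrix:
[[2, 0], [0, 0.50]]
Result: (-9 × 2, 0 × 0.5) = (-18, 0)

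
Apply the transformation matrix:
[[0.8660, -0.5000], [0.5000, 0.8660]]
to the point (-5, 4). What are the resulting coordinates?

Matrix multiplication:
[[0.8660, -0.5000], [0.5000, 0.8660]] × [-5, 4]ᵀ
= [(0.8660)(-5) + (-0.5000)(4), (0.5000)(-5) + (0.8660)(4)]ᵀ
= [-6.3300, 0.9640]ᵀ
Result: (-6.3300, 0.9640)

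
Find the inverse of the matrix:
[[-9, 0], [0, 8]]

For [[a,b],[c,d]], inverse = (1/det)·[[d,-b],[-c,a]]
det = (-9)(8) - (0)(0) = -72 - 0 = -72
Inverse = (1/-72)·[[8, 0], [0, -9]]
= [[-1/9, 0], [0, 1/8]]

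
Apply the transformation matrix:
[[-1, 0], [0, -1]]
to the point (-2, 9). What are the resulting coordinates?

Matrix multiplication:
[[-1, 0], [0, -1]] × [-2, 9]ᵀ
= [(-1)(-2) + (0)(9), (0)(-2) + (-1)(9)]ᵀ
= [2, -9]ᵀ
Result: (2, -9)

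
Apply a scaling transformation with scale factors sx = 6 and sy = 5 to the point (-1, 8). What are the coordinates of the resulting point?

Scaling matrix:
[[6, 0], [0, 5]]
Result: (-1 × 6, 8 × 5) = (-6, 40)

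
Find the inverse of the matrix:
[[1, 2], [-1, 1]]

For [[a,b],[c,d]], inverse = (1/det)·[[d,-b],[-c,a]]
det = (1)(1) - (2)(-1) = 1 - -2 = 3
Inverse = (1/3)·[[1, -2], [1, 1]]
= [[1/3, -2/3], [1/3, 1/3]]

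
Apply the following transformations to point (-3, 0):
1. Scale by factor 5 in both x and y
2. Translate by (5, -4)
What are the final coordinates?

Step 1: Scale (-3, 0) by 5 → (-15, 0)
Step 2: Translate by (5, -4) → (-10, -4)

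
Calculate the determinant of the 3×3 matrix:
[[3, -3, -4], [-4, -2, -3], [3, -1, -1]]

Expansion along first row:
det = 3·det([[-2,-3],[-1,-1]]) - -3·det([[-4,-3],[3,-1]]) + -4·det([[-4,-2],[3,-1]])
    = 3·(-2·-1 - -3·-1) - -3·(-4·-1 - -3·3) + -4·(-4·-1 - -2·3)
    = 3·-1 - -3·13 + -4·10
    = -3 + 39 + -40 = -4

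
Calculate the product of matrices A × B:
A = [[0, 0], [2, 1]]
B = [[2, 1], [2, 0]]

Matrix multiplication:
C[0][0] = 0×2 + 0×2 = 0
C[0][1] = 0×1 + 0×0 = 0
C[1][0] = 2×2 + 1×2 = 6
C[1][1] = 2×1 + 1×0 = 2
Result: [[0, 0], [6, 2]]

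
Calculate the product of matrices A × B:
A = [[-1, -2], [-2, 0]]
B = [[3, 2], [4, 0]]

Matrix multiplication:
C[0][0] = -1×3 + -2×4 = -11
C[0][1] = -1×2 + -2×0 = -2
C[1][0] = -2×3 + 0×4 = -6
C[1][1] = -2×2 + 0×0 = -4
Result: [[-11, -2], [-6, -4]]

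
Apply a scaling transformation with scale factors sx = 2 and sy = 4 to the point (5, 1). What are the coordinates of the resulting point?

Scaling matrix:
[[2, 0], [0, 4]]
Result: (5 × 2, 1 × 4) = (10, 4)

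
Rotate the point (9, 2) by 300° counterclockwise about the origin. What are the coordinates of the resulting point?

Rotation matrix for 300°: [[cos 300°, -sin 300°], [sin 300°, cos 300°]] ≈ [[0.500000, 0.866025], [-0.866025, 0.500000]]
[[0.500000, 0.866025], [-0.866025, 0.500000]] × [9, 2]ᵀ ≈ [6.2321, -6.7942]ᵀ
Result: (6.2321, -6.7942)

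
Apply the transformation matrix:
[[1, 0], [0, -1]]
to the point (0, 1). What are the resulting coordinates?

Matrix multiplication:
[[1, 0], [0, -1]] × [0, 1]ᵀ
= [(1)(0) + (0)(1), (0)(0) + (-1)(1)]ᵀ
= [0, -1]ᵀ
Result: (0, -1)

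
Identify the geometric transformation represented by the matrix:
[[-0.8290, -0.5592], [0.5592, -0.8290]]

This matrix represents: rotation by 146° counterclockwise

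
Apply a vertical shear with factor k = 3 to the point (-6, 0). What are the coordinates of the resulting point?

Shear matrix for vertical shear with factor k = 3:
[[1, 0], [3, 1]]
Result: (-6, 0) → (-6, -18)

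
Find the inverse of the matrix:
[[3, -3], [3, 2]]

For [[a,b],[c,d]], inverse = (1/det)·[[d,-b],[-c,a]]
det = (3)(2) - (-3)(3) = 6 - -9 = 15
Inverse = (1/15)·[[2, 3], [-3, 3]]
= [[2/15, 1/5], [-1/5, 1/5]]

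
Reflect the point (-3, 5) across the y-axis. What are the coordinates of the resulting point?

Reflection across y-axis: (-3, 5) → (3, 5)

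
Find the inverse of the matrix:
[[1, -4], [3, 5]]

For [[a,b],[c,d]], inverse = (1/det)·[[d,-b],[-c,a]]
det = (1)(5) - (-4)(3) = 5 - -12 = 17
Inverse = (1/17)·[[5, 4], [-3, 1]]
= [[5/17, 4/17], [-3/17, 1/17]]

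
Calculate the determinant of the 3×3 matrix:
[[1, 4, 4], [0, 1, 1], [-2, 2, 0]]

Expansion along first row:
det = 1·det([[1,1],[2,0]]) - 4·det([[0,1],[-2,0]]) + 4·det([[0,1],[-2,2]])
    = 1·(1·0 - 1·2) - 4·(0·0 - 1·-2) + 4·(0·2 - 1·-2)
    = 1·-2 - 4·2 + 4·2
    = -2 + -8 + 8 = -2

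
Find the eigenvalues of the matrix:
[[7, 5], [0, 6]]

Characteristic equation: det(A - λI) = 0
λ² - (trace)λ + (det) = 0
trace = 7 + 6 = 13, det = (7)(6) - (5)(0) = 42
λ² - (13)λ + (42) = 0
λ = (13 ± √((13)² - 4·(42))) / 2 = (13 ± √1) / 2
Solving: λ = 6, 7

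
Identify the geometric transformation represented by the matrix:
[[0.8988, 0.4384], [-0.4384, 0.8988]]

This matrix represents: rotation by 334° counterclockwise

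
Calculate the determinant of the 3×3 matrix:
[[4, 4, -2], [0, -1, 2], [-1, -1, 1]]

Expansion along first row:
det = 4·det([[-1,2],[-1,1]]) - 4·det([[0,2],[-1,1]]) + -2·det([[0,-1],[-1,-1]])
    = 4·(-1·1 - 2·-1) - 4·(0·1 - 2·-1) + -2·(0·-1 - -1·-1)
    = 4·1 - 4·2 + -2·-1
    = 4 + -8 + 2 = -2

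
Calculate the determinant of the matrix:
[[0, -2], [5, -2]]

For a 2×2 matrix [[a, b], [c, d]], det = ad - bc
det = (0)(-2) - (-2)(5) = 0 - -10 = 10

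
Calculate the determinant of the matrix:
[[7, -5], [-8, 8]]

For a 2×2 matrix [[a, b], [c, d]], det = ad - bc
det = (7)(8) - (-5)(-8) = 56 - 40 = 16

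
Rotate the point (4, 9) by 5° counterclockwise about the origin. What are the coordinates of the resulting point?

Rotation matrix for 5°: [[cos 5°, -sin 5°], [sin 5°, cos 5°]] ≈ [[0.996195, -0.087156], [0.087156, 0.996195]]
[[0.996195, -0.087156], [0.087156, 0.996195]] × [4, 9]ᵀ ≈ [3.2004, 9.3144]ᵀ
Result: (3.2004, 9.3144)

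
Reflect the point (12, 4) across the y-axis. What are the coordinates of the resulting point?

Reflection across y-axis: (12, 4) → (-12, 4)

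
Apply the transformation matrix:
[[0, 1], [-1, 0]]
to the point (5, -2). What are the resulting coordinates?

Matrix multiplication:
[[0, 1], [-1, 0]] × [5, -2]ᵀ
= [(0)(5) + (1)(-2), (-1)(5) + (0)(-2)]ᵀ
= [-2, -5]ᵀ
Result: (-2, -5)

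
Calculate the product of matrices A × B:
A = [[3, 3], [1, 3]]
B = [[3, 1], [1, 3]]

Matrix multiplication:
C[0][0] = 3×3 + 3×1 = 12
C[0][1] = 3×1 + 3×3 = 12
C[1][0] = 1×3 + 3×1 = 6
C[1][1] = 1×1 + 3×3 = 10
Result: [[12, 12], [6, 10]]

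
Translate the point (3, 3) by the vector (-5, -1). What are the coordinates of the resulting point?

Translation by (-5, -1) (homogeneous matrix [[1, 0, -5], [0, 1, -1], [0, 0, 1]]):
x' = 3 + -5 = -2
y' = 3 + -1 = 2
Result: (-2, 2)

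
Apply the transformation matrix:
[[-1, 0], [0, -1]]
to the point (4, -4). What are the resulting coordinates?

Matrix multiplication:
[[-1, 0], [0, -1]] × [4, -4]ᵀ
= [(-1)(4) + (0)(-4), (0)(4) + (-1)(-4)]ᵀ
= [-4, 4]ᵀ
Result: (-4, 4)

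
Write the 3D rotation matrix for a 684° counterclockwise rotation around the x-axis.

Rotation matrix for counterclockwise 684° around x-axis:
cos(684°) = 0.8090, sin(684°) = -0.5878
Result: [[1, 0, 0], [0, 0.8090, 0.5878], [0, -0.5878, 0.8090]]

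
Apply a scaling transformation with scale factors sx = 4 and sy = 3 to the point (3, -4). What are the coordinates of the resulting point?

Scaling matrix:
[[4, 0], [0, 3]]
Result: (3 × 4, -4 × 3) = (12, -12)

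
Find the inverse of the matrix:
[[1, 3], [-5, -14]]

For [[a,b],[c,d]], inverse = (1/det)·[[d,-b],[-c,a]]
det = (1)(-14) - (3)(-5) = -14 - -15 = 1
Inverse = [[-14, -3], [5, 1]]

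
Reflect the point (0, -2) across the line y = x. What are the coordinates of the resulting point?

Reflection across line y = x: (0, -2) → (-2, 0)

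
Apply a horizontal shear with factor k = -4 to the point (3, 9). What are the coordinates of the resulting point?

Shear matrix for horizontal shear with factor k = -4:
[[1, -4], [0, 1]]
Result: (3, 9) → (-33, 9)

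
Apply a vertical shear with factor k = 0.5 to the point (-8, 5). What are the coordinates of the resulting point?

Shear matrix for vertical shear with factor k = 0.5:
[[1, 0], [0.50, 1]]
Result: (-8, 5) → (-8, 1)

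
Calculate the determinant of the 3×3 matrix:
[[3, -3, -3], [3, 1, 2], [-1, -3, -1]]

Expansion along first row:
det = 3·det([[1,2],[-3,-1]]) - -3·det([[3,2],[-1,-1]]) + -3·det([[3,1],[-1,-3]])
    = 3·(1·-1 - 2·-3) - -3·(3·-1 - 2·-1) + -3·(3·-3 - 1·-1)
    = 3·5 - -3·-1 + -3·-8
    = 15 + -3 + 24 = 36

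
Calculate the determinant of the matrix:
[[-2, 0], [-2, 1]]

For a 2×2 matrix [[a, b], [c, d]], det = ad - bc
det = (-2)(1) - (0)(-2) = -2 - 0 = -2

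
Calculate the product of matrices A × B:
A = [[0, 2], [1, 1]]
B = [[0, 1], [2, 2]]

Matrix multiplication:
C[0][0] = 0×0 + 2×2 = 4
C[0][1] = 0×1 + 2×2 = 4
C[1][0] = 1×0 + 1×2 = 2
C[1][1] = 1×1 + 1×2 = 3
Result: [[4, 4], [2, 3]]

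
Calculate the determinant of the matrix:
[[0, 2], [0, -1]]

For a 2×2 matrix [[a, b], [c, d]], det = ad - bc
det = (0)(-1) - (2)(0) = 0 - 0 = 0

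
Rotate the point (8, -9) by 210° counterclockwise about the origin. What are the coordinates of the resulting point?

Rotation matrix for 210°: [[cos 210°, -sin 210°], [sin 210°, cos 210°]] ≈ [[-0.866025, 0.500000], [-0.500000, -0.866025]]
[[-0.866025, 0.500000], [-0.500000, -0.866025]] × [8, -9]ᵀ ≈ [-11.4282, 3.7942]ᵀ
Result: (-11.4282, 3.7942)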